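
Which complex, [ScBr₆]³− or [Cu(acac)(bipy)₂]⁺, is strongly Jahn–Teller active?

[Cu(acac)(bipy)₂]⁺

[ScBr₆]³−: Ligand charges: each bromide is −1. With an overall charge of −3 the scandium centre must be in the +3 oxidation state. Group 3 minus oxidation state 3 gives a d⁰ configuration. The d⁰ configuration leaves the e_g set evenly filled (or empty) — no strong Jahn–Teller driving force.
[Cu(acac)(bipy)₂]⁺: Ligand charges: each acetylacetonate is −1; 2,2′-bipyridine is neutral. With an overall charge of +1 the copper centre must be in the +2 oxidation state. Group 11 minus oxidation state 2 gives a d⁹ configuration. The t₂g⁶e_g³ configuration has an unevenly filled e_g set; the Jahn–Teller theorem predicts a tetragonal distortion (typically axial elongation) to lift the degeneracy.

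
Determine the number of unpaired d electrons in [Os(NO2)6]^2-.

Summing ligand charges against the −2 overall charge gives an oxidation state of +4 for osmium.
Os sits in group 8, so the d-electron count is 8 − 4 = 4.
The spin state decides the count: a 5d ion has a large Δₒ and is invariably low-spin.
An octahedral low-spin d⁴ ion is t₂g⁴e_g⁰, giving 2 unpaired electrons.

2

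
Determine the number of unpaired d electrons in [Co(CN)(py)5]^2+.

Summing ligand charges against the +2 overall charge gives an oxidation state of +3 for cobalt.
Group 9 minus oxidation state 3 gives a d⁶ configuration.
The spin state decides the count: Co(III) has an exceptionally large octahedral splitting and is low-spin with essentially every ligand except fluoride.
An octahedral low-spin d⁶ ion is t₂g⁶e_g⁰, giving 0 unpaired electrons.

0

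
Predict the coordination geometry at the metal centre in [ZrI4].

tetrahedral

Summing ligand charges against the 0 overall charge gives an oxidation state of +4 for zirconium.
Zirconium is a group-4 element; Zr(IV) is therefore d⁰.
Coordination number: 4.
A d⁰ ion has no crystal-field stabilisation preference between square planar and tetrahedral, so four ligands adopt the sterically favoured tetrahedral geometry.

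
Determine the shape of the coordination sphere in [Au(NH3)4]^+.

Ligand charges: ammonia is neutral. With an overall charge of +1 the gold centre must be in the +1 oxidation state.
Group 11 minus oxidation state 1 gives a d¹⁰ configuration.
Coordination number: 4.
A d¹⁰ ion has no crystal-field stabilisation preference between square planar and tetrahedral, so four ligands adopt the sterically favoured tetrahedral geometry.

tetrahedral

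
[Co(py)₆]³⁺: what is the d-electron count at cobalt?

Summing ligand charges against the +3 overall charge gives an oxidation state of +3 for cobalt.
Cobalt is a group-9 element; Co(III) is therefore d⁶.

d⁶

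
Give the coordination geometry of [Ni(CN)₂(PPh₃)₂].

Summing ligand charges against the 0 overall charge gives an oxidation state of +2 for nickel.
Ni sits in group 10, so the d-electron count is 10 − 2 = 8.
With 4 monodentate ligands the coordination number is 4.
Cyanide and triphenylphosphine are strong-field ligands (high in the spectrochemical series).
A 3d d⁸ ion with strong-field ligands gains enough CFSE to favour square planar over tetrahedral.

square planar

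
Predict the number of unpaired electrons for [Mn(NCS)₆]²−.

3

Ligand charges: each isothiocyanate is −1. With an overall charge of −2 the manganese centre must be in the +4 oxidation state.
Mn sits in group 7, so the d-electron count is 7 − 4 = 3.
In an octahedral field the d³ configuration is t₂g³e_g⁰ (only one arrangement possible), giving 3 unpaired electrons.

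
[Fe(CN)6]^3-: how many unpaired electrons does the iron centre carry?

1

Each cyanide is −1; balancing the −3 overall charge requires Fe(III).
Group 8 minus oxidation state 3 gives a d⁵ configuration.
The spin state decides the count: Cyanide is a strong-field ligand (high in the spectrochemical series) for a first-row metal, so the complex is low-spin.
An octahedral low-spin d⁵ ion is t₂g⁵e_g⁰, giving 1 unpaired electron.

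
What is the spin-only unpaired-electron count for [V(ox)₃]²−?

1

Summing ligand charges against the −2 overall charge gives an oxidation state of +4 for vanadium.
V sits in group 5, so the d-electron count is 5 − 4 = 1.
Counting donor atoms: 3×oxalate (bidentate) → 6 donors. Coordination number = 6.
In an octahedral field the d¹ configuration is t₂g¹e_g⁰ (only one arrangement possible), giving 1 unpaired electron.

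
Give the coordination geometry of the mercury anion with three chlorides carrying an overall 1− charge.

Each chloride is −1; balancing the −1 overall charge requires Hg(II).
Hg sits in group 12, so the d-electron count is 12 − 2 = 10.
With 3 monodentate ligands the coordination number is 3.
Three ligands around a d¹⁰ centre minimise repulsion in a trigonal-planar arrangement.

trigonal planar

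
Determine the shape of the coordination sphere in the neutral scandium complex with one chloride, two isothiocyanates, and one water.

tetrahedral

Each chloride is −1; each isothiocyanate is −1; water is neutral; balancing the 0 overall charge requires Sc(III).
Group 3 minus oxidation state 3 gives a d⁰ configuration.
Coordination number: 4.
A d⁰ ion has no crystal-field stabilisation preference between square planar and tetrahedral, so four ligands adopt the sterically favoured tetrahedral geometry.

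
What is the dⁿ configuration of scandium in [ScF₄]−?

d⁰

Each fluoride is −1; balancing the −1 overall charge requires Sc(III).
Group 3 minus oxidation state 3 gives a d⁰ configuration.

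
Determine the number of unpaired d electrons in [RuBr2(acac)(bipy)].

Each bromide is −1; each acetylacetonate is −1; 2,2′-bipyridine is neutral; balancing the 0 overall charge requires Ru(III).
Ruthenium is a group-8 element; Ru(III) is therefore d⁵.
Counting donor atoms: 2×bromide (monodentate) → 2 donors; 1×acetylacetonate (bidentate) → 2 donors; 1×2,2′-bipyridine (bidentate) → 2 donors. Coordination number = 6.
The spin state decides the count: a 4d ion has a large Δₒ and is invariably low-spin.
An octahedral low-spin d⁵ ion is t₂g⁵e_g⁰, giving 1 unpaired electron.

1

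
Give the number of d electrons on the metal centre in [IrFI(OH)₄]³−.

Summing ligand charges against the −3 overall charge gives an oxidation state of +3 for iridium.
Group 9 minus oxidation state 3 gives a d⁶ configuration.

d⁶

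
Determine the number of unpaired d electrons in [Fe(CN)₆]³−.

1

Each cyanide is −1; balancing the −3 overall charge requires Fe(III).
Group 8 minus oxidation state 3 gives a d⁵ configuration.
The spin state decides the count: Cyanide is a strong-field ligand (high in the spectrochemical series) for a first-row metal, so the complex is low-spin.
An octahedral low-spin d⁵ ion is t₂g⁵e_g⁰, giving 1 unpaired electron.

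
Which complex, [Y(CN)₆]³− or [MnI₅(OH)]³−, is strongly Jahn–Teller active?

[MnI₅(OH)]³−

[Y(CN)₆]³−: Ligand charges: each cyanide is −1. With an overall charge of −3 the yttrium centre must be in the +3 oxidation state. Group 3 minus oxidation state 3 gives a d⁰ configuration. The d⁰ configuration leaves the e_g set evenly filled (or empty) — no strong Jahn–Teller driving force.
[MnI₅(OH)]³−: Ligand charges: each iodide is −1; each hydroxide is −1. With an overall charge of −3 the manganese centre must be in the +3 oxidation state. Group 7 minus oxidation state 3 gives a d⁴ configuration. Hydroxide and iodide are weak-field ligands for a first-row metal, so the complex is high-spin. The t₂g³e_g¹ (high-spin) configuration has an unevenly filled e_g set; the Jahn–Teller theorem predicts a tetragonal distortion (typically axial elongation) to lift the degeneracy.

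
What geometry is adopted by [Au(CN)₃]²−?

trigonal planar

Each cyanide is −1; balancing the −2 overall charge requires Au(I).
Gold is a group-11 element; Au(I) is therefore d¹⁰.
Coordination number: 3.
Three ligands around a d¹⁰ centre minimise repulsion in a trigonal-planar arrangement.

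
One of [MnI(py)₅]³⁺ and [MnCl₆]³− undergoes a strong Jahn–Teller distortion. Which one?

[MnCl₆]³−

[MnI(py)₅]³⁺: Summing ligand charges against the +3 overall charge gives an oxidation state of +4 for manganese. Mn sits in group 7, so the d-electron count is 7 − 4 = 3. The d³ configuration leaves the e_g set evenly filled (or empty) — no strong Jahn–Teller driving force.
[MnCl₆]³−: Summing ligand charges against the −3 overall charge gives an oxidation state of +3 for manganese. Manganese is a group-7 element; Mn(III) is therefore d⁴. Chloride is a weak-field ligand for a first-row metal, so the complex is high-spin. The t₂g³e_g¹ (high-spin) configuration has an unevenly filled e_g set; the Jahn–Teller theorem predicts a tetragonal distortion (typically axial elongation) to lift the degeneracy.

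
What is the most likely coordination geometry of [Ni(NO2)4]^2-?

square planar

Summing ligand charges against the −2 overall charge gives an oxidation state of +2 for nickel.
Group 10 minus oxidation state 2 gives a d⁸ configuration.
Coordination number: 4.
Nitro (N-bound nitrite) is a strong-field ligand (high in the spectrochemical series).
A 3d d⁸ ion with strong-field ligands gains enough CFSE to favour square planar over tetrahedral.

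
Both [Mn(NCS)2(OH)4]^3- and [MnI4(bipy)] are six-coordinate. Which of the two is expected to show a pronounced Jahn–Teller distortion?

[Mn(NCS)2(OH)4]^3-

[Mn(NCS)2(OH)4]^3-: Ligand charges: each isothiocyanate is −1; each hydroxide is −1. With an overall charge of −3 the manganese centre must be in the +3 oxidation state. Manganese is a group-7 element; Mn(III) is therefore d⁴. Hydroxide and isothiocyanate are weak-field ligands for a first-row metal, so the complex is high-spin. The t₂g³e_g¹ (high-spin) configuration has an unevenly filled e_g set; the Jahn–Teller theorem predicts a tetragonal distortion (typically axial elongation) to lift the degeneracy.
[MnI4(bipy)]: Summing ligand charges against the 0 overall charge gives an oxidation state of +4 for manganese. Manganese is a group-7 element; Mn(IV) is therefore d³. The d³ configuration leaves the e_g set evenly filled (or empty) — no strong Jahn–Teller driving force.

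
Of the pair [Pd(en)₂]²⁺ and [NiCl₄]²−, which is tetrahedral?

For [Pd(en)₂]²⁺: Ligand charges: ethylenediamine is neutral. With an overall charge of +2 the palladium centre must be in the +2 oxidation state. Pd sits in group 10, so the d-electron count is 10 − 2 = 8. A 4d d⁸ ion has a large crystal-field splitting; square planar leaves the high-energy d_{x²−y²} orbital empty and maximises CFSE. → square planar.
For [NiCl₄]²−: Each chloride is −1; balancing the −2 overall charge requires Ni(II). Group 10 minus oxidation state 2 gives a d⁸ configuration. Chloride is a weak-field ligand. With weak-field ligands the CFSE gain from square planar is small, so a 3d d⁸ ion takes the sterically preferred tetrahedral geometry. → tetrahedral.

[NiCl₄]²−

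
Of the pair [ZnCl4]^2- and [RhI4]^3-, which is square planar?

[RhI4]^3-

For [ZnCl4]^2-: Each chloride is −1; balancing the −2 overall charge requires Zn(II). Group 12 minus oxidation state 2 gives a d¹⁰ configuration. A d¹⁰ ion has no crystal-field stabilisation preference between square planar and tetrahedral, so four ligands adopt the sterically favoured tetrahedral geometry. → tetrahedral.
For [RhI4]^3-: Ligand charges: each iodide is −1. With an overall charge of −3 the rhodium centre must be in the +1 oxidation state. Rhodium is a group-9 element; Rh(I) is therefore d⁸. A 4d d⁸ ion has a large crystal-field splitting; square planar leaves the high-energy d_{x²−y²} orbital empty and maximises CFSE. → square planar.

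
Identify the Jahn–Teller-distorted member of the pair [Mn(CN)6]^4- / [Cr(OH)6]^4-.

[Cr(OH)6]^4-

[Mn(CN)6]^4-: Each cyanide is −1; balancing the −4 overall charge requires Mn(II). Group 7 minus oxidation state 2 gives a d⁵ configuration. Cyanide is a strong-field ligand (high in the spectrochemical series) for a first-row metal, so the complex is low-spin. The d⁵ configuration leaves the e_g set evenly filled (or empty) — no strong Jahn–Teller driving force.
[Cr(OH)6]^4-: Summing ligand charges against the −4 overall charge gives an oxidation state of +2 for chromium. Cr sits in group 6, so the d-electron count is 6 − 2 = 4. Hydroxide is a weak-field ligand for a first-row metal, so the complex is high-spin. The t₂g³e_g¹ (high-spin) configuration has an unevenly filled e_g set; the Jahn–Teller theorem predicts a tetragonal distortion (typically axial elongation) to lift the degeneracy.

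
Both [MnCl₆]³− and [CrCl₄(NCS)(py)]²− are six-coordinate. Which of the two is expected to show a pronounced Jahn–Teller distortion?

[MnCl₆]³−: Ligand charges: each chloride is −1. With an overall charge of −3 the manganese centre must be in the +3 oxidation state. Group 7 minus oxidation state 3 gives a d⁴ configuration. Chloride is a weak-field ligand for a first-row metal, so the complex is high-spin. The t₂g³e_g¹ (high-spin) configuration has an unevenly filled e_g set; the Jahn–Teller theorem predicts a tetragonal distortion (typically axial elongation) to lift the degeneracy.
[CrCl₄(NCS)(py)]²−: Each chloride is −1; each isothiocyanate is −1; pyridine is neutral; balancing the −2 overall charge requires Cr(III). Chromium is a group-6 element; Cr(III) is therefore d³. The d³ configuration leaves the e_g set evenly filled (or empty) — no strong Jahn–Teller driving force.

[MnCl₆]³−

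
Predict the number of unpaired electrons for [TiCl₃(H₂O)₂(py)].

1

Ligand charges: each chloride is −1; water is neutral; pyridine is neutral. With an overall charge of 0 the titanium centre must be in the +3 oxidation state.
Group 4 minus oxidation state 3 gives a d¹ configuration.
In an octahedral field the d¹ configuration is t₂g¹e_g⁰ (only one arrangement possible), giving 1 unpaired electron.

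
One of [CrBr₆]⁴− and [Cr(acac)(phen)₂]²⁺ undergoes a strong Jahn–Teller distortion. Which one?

[CrBr₆]⁴−

[CrBr₆]⁴−: Summing ligand charges against the −4 overall charge gives an oxidation state of +2 for chromium. Chromium is a group-6 element; Cr(II) is therefore d⁴. Bromide is a weak-field ligand for a first-row metal, so the complex is high-spin. The t₂g³e_g¹ (high-spin) configuration has an unevenly filled e_g set; the Jahn–Teller theorem predicts a tetragonal distortion (typically axial elongation) to lift the degeneracy.
[Cr(acac)(phen)₂]²⁺: Ligand charges: each acetylacetonate is −1; 1,10-phenanthroline is neutral. With an overall charge of +2 the chromium centre must be in the +3 oxidation state. Cr sits in group 6, so the d-electron count is 6 − 3 = 3. The d³ configuration leaves the e_g set evenly filled (or empty) — no strong Jahn–Teller driving force.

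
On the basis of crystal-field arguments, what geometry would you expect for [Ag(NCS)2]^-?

Summing ligand charges against the −1 overall charge gives an oxidation state of +1 for silver.
Silver is a group-11 element; Ag(I) is therefore d¹⁰.
With 2 monodentate ligands the coordination number is 2.
A d¹⁰ ion with only two ligands adopts a linear arrangement (sp hybridisation; no CFSE preference).

linear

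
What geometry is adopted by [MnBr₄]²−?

tetrahedral

Summing ligand charges against the −2 overall charge gives an oxidation state of +2 for manganese.
Mn sits in group 7, so the d-electron count is 7 − 2 = 5.
Coordination number: 4.
Bromide is a weak-field ligand.
A high-spin d⁵ ion has zero CFSE in either geometry, so four ligands adopt the sterically favoured tetrahedral geometry.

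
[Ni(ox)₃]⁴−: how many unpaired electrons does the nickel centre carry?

Ligand charges: each oxalate is −2. With an overall charge of −4 the nickel centre must be in the +2 oxidation state.
Nickel is a group-10 element; Ni(II) is therefore d⁸.
Counting donor atoms: 3×oxalate (bidentate) → 6 donors. Coordination number = 6.
In an octahedral field the d⁸ configuration is t₂g⁶e_g² (only one arrangement possible), giving 2 unpaired electrons.

2 unpaired electrons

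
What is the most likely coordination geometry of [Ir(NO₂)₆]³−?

Summing ligand charges against the −3 overall charge gives an oxidation state of +3 for iridium.
Group 9 minus oxidation state 3 gives a d⁶ configuration.
With 6 monodentate ligands the coordination number is 6.
Six donors around a single metal centre give an octahedral coordination sphere.

octahedral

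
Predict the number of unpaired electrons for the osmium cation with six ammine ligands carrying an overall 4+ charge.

2

Ammonia is neutral; balancing the +4 overall charge requires Os(IV).
Group 8 minus oxidation state 4 gives a d⁴ configuration.
The spin state decides the count: a 5d ion has a large Δₒ and is invariably low-spin.
An octahedral low-spin d⁴ ion is t₂g⁴e_g⁰, giving 2 unpaired electrons.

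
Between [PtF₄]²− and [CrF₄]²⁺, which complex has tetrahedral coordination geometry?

For [PtF₄]²−: Each fluoride is −1; balancing the −2 overall charge requires Pt(II). Platinum is a group-10 element; Pt(II) is therefore d⁸. A 5d d⁸ ion has a large crystal-field splitting; square planar leaves the high-energy d_{x²−y²} orbital empty and maximises CFSE. → square planar.
For [CrF₄]²⁺: Summing ligand charges against the +2 overall charge gives an oxidation state of +6 for chromium. Group 6 minus oxidation state 6 gives a d⁰ configuration. A d⁰ ion has no crystal-field stabilisation preference between square planar and tetrahedral, so four ligands adopt the sterically favoured tetrahedral geometry. → tetrahedral.

[CrF₄]²⁺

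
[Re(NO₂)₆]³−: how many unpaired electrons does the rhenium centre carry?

Summing ligand charges against the −3 overall charge gives an oxidation state of +3 for rhenium.
Group 7 minus oxidation state 3 gives a d⁴ configuration.
The spin state decides the count: a 5d ion has a large Δₒ and is invariably low-spin.
An octahedral low-spin d⁴ ion is t₂g⁴e_g⁰, giving 2 unpaired electrons.

2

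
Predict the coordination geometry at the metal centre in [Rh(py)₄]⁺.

Pyridine is neutral; balancing the +1 overall charge requires Rh(I).
Rh sits in group 9, so the d-electron count is 9 − 1 = 8.
With 4 monodentate ligands the coordination number is 4.
A 4d d⁸ ion has a large crystal-field splitting; square planar leaves the high-energy d_{x²−y²} orbital empty and maximises CFSE.

square planar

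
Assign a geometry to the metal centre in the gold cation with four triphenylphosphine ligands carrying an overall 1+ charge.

tetrahedral

Triphenylphosphine is neutral; balancing the +1 overall charge requires Au(I).
Au sits in group 11, so the d-electron count is 11 − 1 = 10.
Coordination number: 4.
A d¹⁰ ion has no crystal-field stabilisation preference between square planar and tetrahedral, so four ligands adopt the sterically favoured tetrahedral geometry.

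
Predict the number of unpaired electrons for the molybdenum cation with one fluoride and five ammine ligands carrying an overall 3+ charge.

Ligand charges: each fluoride is −1; ammonia is neutral. With an overall charge of +3 the molybdenum centre must be in the +4 oxidation state.
Mo sits in group 6, so the d-electron count is 6 − 4 = 2.
In an octahedral field the d² configuration is t₂g²e_g⁰ (only one arrangement possible), giving 2 unpaired electrons.

2 unpaired electrons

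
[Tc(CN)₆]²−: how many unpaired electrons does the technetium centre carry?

3 unpaired electrons

Ligand charges: each cyanide is −1. With an overall charge of −2 the technetium centre must be in the +4 oxidation state.
Tc sits in group 7, so the d-electron count is 7 − 4 = 3.
In an octahedral field the d³ configuration is t₂g³e_g⁰ (only one arrangement possible), giving 3 unpaired electrons.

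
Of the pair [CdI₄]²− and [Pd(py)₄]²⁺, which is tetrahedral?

[CdI₄]²−

For [CdI₄]²−: Ligand charges: each iodide is −1. With an overall charge of −2 the cadmium centre must be in the +2 oxidation state. Group 12 minus oxidation state 2 gives a d¹⁰ configuration. A d¹⁰ ion has no crystal-field stabilisation preference between square planar and tetrahedral, so four ligands adopt the sterically favoured tetrahedral geometry. → tetrahedral.
For [Pd(py)₄]²⁺: Summing ligand charges against the +2 overall charge gives an oxidation state of +2 for palladium. Palladium is a group-10 element; Pd(II) is therefore d⁸. A 4d d⁸ ion has a large crystal-field splitting; square planar leaves the high-energy d_{x²−y²} orbital empty and maximises CFSE. → square planar.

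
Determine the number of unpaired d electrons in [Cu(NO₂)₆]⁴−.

Summing ligand charges against the −4 overall charge gives an oxidation state of +2 for copper.
Cu sits in group 11, so the d-electron count is 11 − 2 = 9.
In an octahedral field the d⁹ configuration is t₂g⁶e_g³ (only one arrangement possible), giving 1 unpaired electron.

1 unpaired electron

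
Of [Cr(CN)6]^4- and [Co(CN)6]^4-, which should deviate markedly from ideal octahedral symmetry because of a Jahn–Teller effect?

[Cr(CN)6]^4-: Ligand charges: each cyanide is −1. With an overall charge of −4 the chromium centre must be in the +2 oxidation state. Group 6 minus oxidation state 2 gives a d⁴ configuration. Cyanide is a strong-field ligand (high in the spectrochemical series) for a first-row metal, so the complex is low-spin. The d⁴ configuration leaves the e_g set evenly filled (or empty) — no strong Jahn–Teller driving force.
[Co(CN)6]^4-: Ligand charges: each cyanide is −1. With an overall charge of −4 the cobalt centre must be in the +2 oxidation state. Group 9 minus oxidation state 2 gives a d⁷ configuration. Cyanide is a strong-field ligand (high in the spectrochemical series) for a first-row metal, so the complex is low-spin. The t₂g⁶e_g¹ (low-spin) configuration has an unevenly filled e_g set; the Jahn–Teller theorem predicts a tetragonal distortion (typically axial elongation) to lift the degeneracy.

[Co(CN)6]^4-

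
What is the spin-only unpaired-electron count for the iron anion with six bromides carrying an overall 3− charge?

Ligand charges: each bromide is −1. With an overall charge of −3 the iron centre must be in the +3 oxidation state.
Fe sits in group 8, so the d-electron count is 8 − 3 = 5.
The spin state decides the count: Bromide is a weak-field ligand for a first-row metal, so the complex is high-spin.
An octahedral high-spin d⁵ ion is t₂g³e_g², giving 5 unpaired electrons.

5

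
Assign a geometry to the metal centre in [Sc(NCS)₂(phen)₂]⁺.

Summing ligand charges against the +1 overall charge gives an oxidation state of +3 for scandium.
Sc sits in group 3, so the d-electron count is 3 − 3 = 0.
Counting donor atoms: 2×isothiocyanate (monodentate) → 2 donors; 2×1,10-phenanthroline (bidentate) → 4 donors. Coordination number = 6.
Six donors around a single metal centre give an octahedral coordination sphere.

octahedral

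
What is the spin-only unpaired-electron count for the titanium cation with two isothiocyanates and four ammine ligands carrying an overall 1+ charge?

1

Each isothiocyanate is −1; ammonia is neutral; balancing the +1 overall charge requires Ti(III).
Ti sits in group 4, so the d-electron count is 4 − 3 = 1.
In an octahedral field the d¹ configuration is t₂g¹e_g⁰ (only one arrangement possible), giving 1 unpaired electron.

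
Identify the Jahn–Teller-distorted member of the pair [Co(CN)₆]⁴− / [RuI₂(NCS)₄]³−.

[Co(CN)₆]⁴−

[Co(CN)₆]⁴−: Ligand charges: each cyanide is −1. With an overall charge of −4 the cobalt centre must be in the +2 oxidation state. Co sits in group 9, so the d-electron count is 9 − 2 = 7. Cyanide is a strong-field ligand (high in the spectrochemical series) for a first-row metal, so the complex is low-spin. The t₂g⁶e_g¹ (low-spin) configuration has an unevenly filled e_g set; the Jahn–Teller theorem predicts a tetragonal distortion (typically axial elongation) to lift the degeneracy.
[RuI₂(NCS)₄]³−: Summing ligand charges against the −3 overall charge gives an oxidation state of +3 for ruthenium. Ru sits in group 8, so the d-electron count is 8 − 3 = 5. A 4d ion has a large Δₒ and is invariably low-spin. The d⁵ configuration leaves the e_g set evenly filled (or empty) — no strong Jahn–Teller driving force.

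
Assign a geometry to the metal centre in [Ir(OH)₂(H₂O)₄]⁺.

octahedral

Summing ligand charges against the +1 overall charge gives an oxidation state of +3 for iridium.
Iridium is a group-9 element; Ir(III) is therefore d⁶.
With 6 monodentate ligands the coordination number is 6.
Six donors around a single metal centre give an octahedral coordination sphere.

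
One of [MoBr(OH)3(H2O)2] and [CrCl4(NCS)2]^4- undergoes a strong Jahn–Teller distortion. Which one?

[MoBr(OH)3(H2O)2]: Each bromide is −1; each hydroxide is −1; water is neutral; balancing the 0 overall charge requires Mo(IV). Molybdenum is a group-6 element; Mo(IV) is therefore d². The d² configuration leaves the e_g set evenly filled (or empty) — no strong Jahn–Teller driving force.
[CrCl4(NCS)2]^4-: Ligand charges: each chloride is −1; each isothiocyanate is −1. With an overall charge of −4 the chromium centre must be in the +2 oxidation state. Group 6 minus oxidation state 2 gives a d⁴ configuration. Chloride and isothiocyanate are weak-field ligands for a first-row metal, so the complex is high-spin. The t₂g³e_g¹ (high-spin) configuration has an unevenly filled e_g set; the Jahn–Teller theorem predicts a tetragonal distortion (typically axial elongation) to lift the degeneracy.

[CrCl4(NCS)2]^4-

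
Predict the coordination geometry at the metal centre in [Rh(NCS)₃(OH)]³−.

Ligand charges: each isothiocyanate is −1; each hydroxide is −1. With an overall charge of −3 the rhodium centre must be in the +1 oxidation state.
Rhodium is a group-9 element; Rh(I) is therefore d⁸.
Coordination number: 4.
A 4d d⁸ ion has a large crystal-field splitting; square planar leaves the high-energy d_{x²−y²} orbital empty and maximises CFSE.

square planar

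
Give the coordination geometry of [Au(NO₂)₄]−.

square planar

Ligand charges: each nitro (N-bound nitrite) is −1. With an overall charge of −1 the gold centre must be in the +3 oxidation state.
Gold is a group-11 element; Au(III) is therefore d⁸.
Coordination number: 4.
A 5d d⁸ ion has a large crystal-field splitting; square planar leaves the high-energy d_{x²−y²} orbital empty and maximises CFSE.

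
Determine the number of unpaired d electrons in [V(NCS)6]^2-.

1 unpaired electron

Ligand charges: each isothiocyanate is −1. With an overall charge of −2 the vanadium centre must be in the +4 oxidation state.
Vanadium is a group-5 element; V(IV) is therefore d¹.
In an octahedral field the d¹ configuration is t₂g¹e_g⁰ (only one arrangement possible), giving 1 unpaired electron.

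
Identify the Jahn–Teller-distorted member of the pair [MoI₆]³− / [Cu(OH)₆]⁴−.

[MoI₆]³−: Summing ligand charges against the −3 overall charge gives an oxidation state of +3 for molybdenum. Molybdenum is a group-6 element; Mo(III) is therefore d³. The d³ configuration leaves the e_g set evenly filled (or empty) — no strong Jahn–Teller driving force.
[Cu(OH)₆]⁴−: Each hydroxide is −1; balancing the −4 overall charge requires Cu(II). Group 11 minus oxidation state 2 gives a d⁹ configuration. The t₂g⁶e_g³ configuration has an unevenly filled e_g set; the Jahn–Teller theorem predicts a tetragonal distortion (typically axial elongation) to lift the degeneracy.

[Cu(OH)₆]⁴−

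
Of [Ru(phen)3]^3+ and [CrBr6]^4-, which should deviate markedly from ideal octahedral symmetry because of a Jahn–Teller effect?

[CrBr6]^4-

[Ru(phen)3]^3+: 1,10-phenanthroline is neutral; balancing the +3 overall charge requires Ru(III). Ru sits in group 8, so the d-electron count is 8 − 3 = 5. A 4d ion has a large Δₒ and is invariably low-spin. The d⁵ configuration leaves the e_g set evenly filled (or empty) — no strong Jahn–Teller driving force.
[CrBr6]^4-: Each bromide is −1; balancing the −4 overall charge requires Cr(II). Cr sits in group 6, so the d-electron count is 6 − 2 = 4. Bromide is a weak-field ligand for a first-row metal, so the complex is high-spin. The t₂g³e_g¹ (high-spin) configuration has an unevenly filled e_g set; the Jahn–Teller theorem predicts a tetragonal distortion (typically axial elongation) to lift the degeneracy.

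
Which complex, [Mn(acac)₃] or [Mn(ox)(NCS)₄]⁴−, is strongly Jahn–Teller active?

[Mn(acac)₃]

[Mn(acac)₃]: Summing ligand charges against the 0 overall charge gives an oxidation state of +3 for manganese. Manganese is a group-7 element; Mn(III) is therefore d⁴. Acetylacetonate is a weak-field ligand for a first-row metal, so the complex is high-spin. The t₂g³e_g¹ (high-spin) configuration has an unevenly filled e_g set; the Jahn–Teller theorem predicts a tetragonal distortion (typically axial elongation) to lift the degeneracy.
[Mn(ox)(NCS)₄]⁴−: Summing ligand charges against the −4 overall charge gives an oxidation state of +2 for manganese. Mn sits in group 7, so the d-electron count is 7 − 2 = 5. Isothiocyanate and oxalate are weak-field ligands for a first-row metal, so the complex is high-spin. The d⁵ configuration leaves the e_g set evenly filled (or empty) — no strong Jahn–Teller driving force.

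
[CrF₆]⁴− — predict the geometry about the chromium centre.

Each fluoride is −1; balancing the −4 overall charge requires Cr(II).
Cr sits in group 6, so the d-electron count is 6 − 2 = 4.
Coordination number: 6.
Six donors around a single metal centre give an octahedral coordination sphere.

octahedral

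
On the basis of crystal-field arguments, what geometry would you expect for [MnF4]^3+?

tetrahedral

Summing ligand charges against the +3 overall charge gives an oxidation state of +7 for manganese.
Manganese is a group-7 element; Mn(VII) is therefore d⁰.
Coordination number: 4.
A d⁰ ion has no crystal-field stabilisation preference between square planar and tetrahedral, so four ligands adopt the sterically favoured tetrahedral geometry.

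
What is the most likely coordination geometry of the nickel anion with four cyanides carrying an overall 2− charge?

square planar

Each cyanide is −1; balancing the −2 overall charge requires Ni(II).
Ni sits in group 10, so the d-electron count is 10 − 2 = 8.
With 4 monodentate ligands the coordination number is 4.
Cyanide is a strong-field ligand (high in the spectrochemical series).
A 3d d⁸ ion with strong-field ligands gains enough CFSE to favour square planar over tetrahedral.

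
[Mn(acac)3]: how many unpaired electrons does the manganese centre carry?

Ligand charges: each acetylacetonate is −1. With an overall charge of 0 the manganese centre must be in the +3 oxidation state.
Mn sits in group 7, so the d-electron count is 7 − 3 = 4.
Counting donor atoms: 3×acetylacetonate (bidentate) → 6 donors. Coordination number = 6.
The spin state decides the count: Acetylacetonate is a weak-field ligand for a first-row metal, so the complex is high-spin.
An octahedral high-spin d⁴ ion is t₂g³e_g¹, giving 4 unpaired electrons.

4 unpaired electrons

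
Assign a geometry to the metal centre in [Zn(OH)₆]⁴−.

Ligand charges: each hydroxide is −1. With an overall charge of −4 the zinc centre must be in the +2 oxidation state.
Group 12 minus oxidation state 2 gives a d¹⁰ configuration.
Coordination number: 6.
Six donors around a single metal centre give an octahedral coordination sphere.

octahedral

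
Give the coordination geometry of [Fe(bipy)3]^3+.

2,2′-bipyridine is neutral; balancing the +3 overall charge requires Fe(III).
Group 8 minus oxidation state 3 gives a d⁵ configuration.
Counting donor atoms: 3×2,2′-bipyridine (bidentate) → 6 donors. Coordination number = 6.
Six donors around a single metal centre give an octahedral coordination sphere.

octahedral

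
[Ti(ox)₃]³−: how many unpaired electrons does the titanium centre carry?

1

Summing ligand charges against the −3 overall charge gives an oxidation state of +3 for titanium.
Group 4 minus oxidation state 3 gives a d¹ configuration.
Counting donor atoms: 3×oxalate (bidentate) → 6 donors. Coordination number = 6.
In an octahedral field the d¹ configuration is t₂g¹e_g⁰ (only one arrangement possible), giving 1 unpaired electron.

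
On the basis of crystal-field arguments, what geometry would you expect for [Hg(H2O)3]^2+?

trigonal planar

Water is neutral; balancing the +2 overall charge requires Hg(II).
Hg sits in group 12, so the d-electron count is 12 − 2 = 10.
Coordination number: 3.
Three ligands around a d¹⁰ centre minimise repulsion in a trigonal-planar arrangement.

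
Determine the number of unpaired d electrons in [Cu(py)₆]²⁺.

1

Pyridine is neutral; balancing the +2 overall charge requires Cu(II).
Group 11 minus oxidation state 2 gives a d⁹ configuration.
In an octahedral field the d⁹ configuration is t₂g⁶e_g³ (only one arrangement possible), giving 1 unpaired electron.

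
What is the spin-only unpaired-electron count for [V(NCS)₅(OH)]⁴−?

3 unpaired electrons

Each isothiocyanate is −1; each hydroxide is −1; balancing the −4 overall charge requires V(II).
V sits in group 5, so the d-electron count is 5 − 2 = 3.
In an octahedral field the d³ configuration is t₂g³e_g⁰ (only one arrangement possible), giving 3 unpaired electrons.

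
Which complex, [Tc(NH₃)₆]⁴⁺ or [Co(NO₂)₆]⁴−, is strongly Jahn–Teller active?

[Co(NO₂)₆]⁴−

[Tc(NH₃)₆]⁴⁺: Summing ligand charges against the +4 overall charge gives an oxidation state of +4 for technetium. Tc sits in group 7, so the d-electron count is 7 − 4 = 3. The d³ configuration leaves the e_g set evenly filled (or empty) — no strong Jahn–Teller driving force.
[Co(NO₂)₆]⁴−: Ligand charges: each nitro (N-bound nitrite) is −1. With an overall charge of −4 the cobalt centre must be in the +2 oxidation state. Group 9 minus oxidation state 2 gives a d⁷ configuration. Nitro (N-bound nitrite) is a strong-field ligand (high in the spectrochemical series) for a first-row metal, so the complex is low-spin. The t₂g⁶e_g¹ (low-spin) configuration has an unevenly filled e_g set; the Jahn–Teller theorem predicts a tetragonal distortion (typically axial elongation) to lift the degeneracy.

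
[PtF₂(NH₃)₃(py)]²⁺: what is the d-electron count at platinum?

d6

Each fluoride is −1; ammonia is neutral; pyridine is neutral; balancing the +2 overall charge requires Pt(IV).
Platinum is a group-10 element; Pt(IV) is therefore d⁶.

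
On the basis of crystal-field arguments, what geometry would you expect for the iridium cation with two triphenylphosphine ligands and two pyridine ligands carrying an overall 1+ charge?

Ligand charges: triphenylphosphine is neutral; pyridine is neutral. With an overall charge of +1 the iridium centre must be in the +1 oxidation state.
Group 9 minus oxidation state 1 gives a d⁸ configuration.
Coordination number: 4.
A 5d d⁸ ion has a large crystal-field splitting; square planar leaves the high-energy d_{x²−y²} orbital empty and maximises CFSE.

square planar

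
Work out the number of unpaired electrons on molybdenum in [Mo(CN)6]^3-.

Each cyanide is −1; balancing the −3 overall charge requires Mo(III).
Molybdenum is a group-6 element; Mo(III) is therefore d³.
In an octahedral field the d³ configuration is t₂g³e_g⁰ (only one arrangement possible), giving 3 unpaired electrons.

3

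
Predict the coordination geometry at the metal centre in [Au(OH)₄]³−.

tetrahedral

Summing ligand charges against the −3 overall charge gives an oxidation state of +1 for gold.
Gold is a group-11 element; Au(I) is therefore d¹⁰.
With 4 monodentate ligands the coordination number is 4.
A d¹⁰ ion has no crystal-field stabilisation preference between square planar and tetrahedral, so four ligands adopt the sterically favoured tetrahedral geometry.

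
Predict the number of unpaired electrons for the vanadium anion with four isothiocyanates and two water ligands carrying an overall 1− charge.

2 unpaired electrons

Summing ligand charges against the −1 overall charge gives an oxidation state of +3 for vanadium.
V sits in group 5, so the d-electron count is 5 − 3 = 2.
In an octahedral field the d² configuration is t₂g²e_g⁰ (only one arrangement possible), giving 2 unpaired electrons.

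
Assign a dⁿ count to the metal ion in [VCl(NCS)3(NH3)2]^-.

Each chloride is −1; each isothiocyanate is −1; ammonia is neutral; balancing the −1 overall charge requires V(III).
V sits in group 5, so the d-electron count is 5 − 3 = 2.

d²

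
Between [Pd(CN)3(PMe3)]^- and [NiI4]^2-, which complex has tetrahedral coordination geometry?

For [Pd(CN)3(PMe3)]^-: Summing ligand charges against the −1 overall charge gives an oxidation state of +2 for palladium. Palladium is a group-10 element; Pd(II) is therefore d⁸. A 4d d⁸ ion has a large crystal-field splitting; square planar leaves the high-energy d_{x²−y²} orbital empty and maximises CFSE. → square planar.
For [NiI4]^2-: Summing ligand charges against the −2 overall charge gives an oxidation state of +2 for nickel. Group 10 minus oxidation state 2 gives a d⁸ configuration. Iodide is a weak-field ligand. With weak-field ligands the CFSE gain from square planar is small, so a 3d d⁸ ion takes the sterically preferred tetrahedral geometry. → tetrahedral.

[NiI4]^2-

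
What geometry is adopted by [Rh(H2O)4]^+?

Summing ligand charges against the +1 overall charge gives an oxidation state of +1 for rhodium.
Rhodium is a group-9 element; Rh(I) is therefore d⁸.
Coordination number: 4.
A 4d d⁸ ion has a large crystal-field splitting; square planar leaves the high-energy d_{x²−y²} orbital empty and maximises CFSE.

square planar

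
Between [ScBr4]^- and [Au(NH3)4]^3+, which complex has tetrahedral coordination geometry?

For [ScBr4]^-: Each bromide is −1; balancing the −1 overall charge requires Sc(III). Group 3 minus oxidation state 3 gives a d⁰ configuration. A d⁰ ion has no crystal-field stabilisation preference between square planar and tetrahedral, so four ligands adopt the sterically favoured tetrahedral geometry. → tetrahedral.
For [Au(NH3)4]^3+: Ammonia is neutral; balancing the +3 overall charge requires Au(III). Gold is a group-11 element; Au(III) is therefore d⁸. A 5d d⁸ ion has a large crystal-field splitting; square planar leaves the high-energy d_{x²−y²} orbital empty and maximises CFSE. → square planar.

[ScBr4]^-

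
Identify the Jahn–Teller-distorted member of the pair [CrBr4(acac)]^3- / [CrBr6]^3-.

[CrBr4(acac)]^3-

[CrBr4(acac)]^3-: Ligand charges: each bromide is −1; each acetylacetonate is −1. With an overall charge of −3 the chromium centre must be in the +2 oxidation state. Chromium is a group-6 element; Cr(II) is therefore d⁴. Acetylacetonate and bromide are weak-field ligands for a first-row metal, so the complex is high-spin. The t₂g³e_g¹ (high-spin) configuration has an unevenly filled e_g set; the Jahn–Teller theorem predicts a tetragonal distortion (typically axial elongation) to lift the degeneracy.
[CrBr6]^3-: Each bromide is −1; balancing the −3 overall charge requires Cr(III). Group 6 minus oxidation state 3 gives a d³ configuration. The d³ configuration leaves the e_g set evenly filled (or empty) — no strong Jahn–Teller driving force.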